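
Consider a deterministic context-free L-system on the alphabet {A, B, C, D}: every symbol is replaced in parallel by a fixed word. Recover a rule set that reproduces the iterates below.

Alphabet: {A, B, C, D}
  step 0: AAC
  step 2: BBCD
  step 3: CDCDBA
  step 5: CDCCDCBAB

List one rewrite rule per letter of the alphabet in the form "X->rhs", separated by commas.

A->C, B->CD, C->B, D->A

  step 2 ⇒ step 3: BBCD ⇒ CD·CD·B·A
    B ↦ CD
    C ↦ B
    D ↦ A
    A ↦ C  (constrained at step 0)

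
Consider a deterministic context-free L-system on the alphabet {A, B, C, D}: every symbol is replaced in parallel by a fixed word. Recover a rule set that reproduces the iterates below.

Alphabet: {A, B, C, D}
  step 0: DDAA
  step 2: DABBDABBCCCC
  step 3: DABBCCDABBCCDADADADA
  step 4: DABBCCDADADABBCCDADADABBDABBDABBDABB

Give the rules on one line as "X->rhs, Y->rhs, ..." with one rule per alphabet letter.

A->BB, B->C, C->DA, D->DA

  step 3 ⇒ step 4: DABBCCDABBCCDADADADA ⇒ DA·BB·C·C·DA·DA·DA·BB·C·C·DA·DA·DA·BB·DA·BB·DA·BB·DA·BB
    A ↦ BB
    B ↦ C
    C ↦ DA
    D ↦ DA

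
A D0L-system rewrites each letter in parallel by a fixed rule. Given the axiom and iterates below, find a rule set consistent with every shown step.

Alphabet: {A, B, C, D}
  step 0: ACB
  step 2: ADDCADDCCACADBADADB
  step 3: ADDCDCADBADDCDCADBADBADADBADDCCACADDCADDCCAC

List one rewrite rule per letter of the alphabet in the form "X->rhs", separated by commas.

A->AD, B->CAC, C->ADB, D->DC

  step 2 ⇒ step 3: ADDCADDCCACADBADADB ⇒ AD·DC·DC·ADB·AD·DC·DC·ADB·ADB·AD·ADB·AD·DC·CAC·AD·DC·AD·DC·CAC
    A ↦ AD
    B ↦ CAC
    C ↦ ADB
    D ↦ DC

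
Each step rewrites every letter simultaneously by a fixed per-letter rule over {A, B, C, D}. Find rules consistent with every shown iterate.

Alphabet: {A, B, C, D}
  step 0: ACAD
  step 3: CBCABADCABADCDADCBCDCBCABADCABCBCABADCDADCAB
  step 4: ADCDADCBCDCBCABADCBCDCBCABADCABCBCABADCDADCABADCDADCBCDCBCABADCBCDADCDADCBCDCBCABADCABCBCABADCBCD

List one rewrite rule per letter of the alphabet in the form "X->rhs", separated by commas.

A->CB, B->CD, C->AD, D->CAB

  step 3 ⇒ step 4: CBCABADCABADCDADCBCDCBCABADCABCBCABADCDADCAB ⇒ AD·CD·AD·CB·CD·CB·CAB·AD·CB·CD·CB·CAB·AD·CAB·CB·CAB·AD·CD·AD·CAB·AD·CD·AD·CB·CD·CB·CAB·AD·CB·CD·AD·CD·AD·CB·CD·CB·CAB·AD·CAB·CB·CAB·AD·CB·CD
    A ↦ CB
    B ↦ CD
    C ↦ AD
    D ↦ CAB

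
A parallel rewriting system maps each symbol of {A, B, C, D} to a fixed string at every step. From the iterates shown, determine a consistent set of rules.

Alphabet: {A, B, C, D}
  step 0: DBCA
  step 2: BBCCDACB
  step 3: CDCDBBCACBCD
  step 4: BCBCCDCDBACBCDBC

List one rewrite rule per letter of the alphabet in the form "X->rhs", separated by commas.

  step 3 ⇒ step 4: CDCDBBCACBCD ⇒ B·C·B·C·CD·CD·B·AC·B·CD·B·C
    A ↦ AC
    B ↦ CD
    C ↦ B
    D ↦ C

A->AC, B->CD, C->B, D->C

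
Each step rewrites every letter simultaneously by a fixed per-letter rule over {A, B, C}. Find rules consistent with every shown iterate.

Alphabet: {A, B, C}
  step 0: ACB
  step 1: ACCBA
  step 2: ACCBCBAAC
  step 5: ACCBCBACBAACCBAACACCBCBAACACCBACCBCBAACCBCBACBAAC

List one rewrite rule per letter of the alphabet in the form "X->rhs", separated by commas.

A->AC, B->A, C->CB

  step 1 ⇒ step 2: ACCBA ⇒ AC·CB·CB·A·AC
    A ↦ AC
    B ↦ A
    C ↦ CB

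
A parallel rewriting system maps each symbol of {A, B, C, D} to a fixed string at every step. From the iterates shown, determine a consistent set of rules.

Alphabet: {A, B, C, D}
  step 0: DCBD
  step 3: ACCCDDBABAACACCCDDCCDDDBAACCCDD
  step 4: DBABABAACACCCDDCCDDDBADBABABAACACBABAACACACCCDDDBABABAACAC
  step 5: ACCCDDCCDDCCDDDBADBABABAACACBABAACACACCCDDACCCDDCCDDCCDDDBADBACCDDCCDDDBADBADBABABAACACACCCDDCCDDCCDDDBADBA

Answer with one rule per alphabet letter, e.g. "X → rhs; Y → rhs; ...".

  step 4 ⇒ step 5: DBABABAACACCCDDCCDDDBADBABABAACACBABAACACACCCDDDBABABAACAC ⇒ AC·CCD·D·CCD·D·CCD·D·D·BA·D·BA·BA·BA·AC·AC·BA·BA·AC·AC·AC·CCD·D·AC·CCD·D·CCD·D·CCD·D·D·BA·D·BA·CCD·D·CCD·D·D·BA·D·BA·D·BA·BA·BA·AC·AC·AC·CCD·D·CCD·D·CCD·D·D·BA·D·BA
    A ↦ D
    B ↦ CCD
    C ↦ BA
    D ↦ AC

A->D, B->CCD, C->BA, D->AC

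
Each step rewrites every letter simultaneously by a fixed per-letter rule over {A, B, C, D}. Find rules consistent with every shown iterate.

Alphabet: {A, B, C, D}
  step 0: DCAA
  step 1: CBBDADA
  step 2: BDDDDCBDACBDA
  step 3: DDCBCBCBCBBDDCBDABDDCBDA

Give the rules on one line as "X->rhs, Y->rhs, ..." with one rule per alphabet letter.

  step 2 ⇒ step 3: BDDDDCBDACBDA ⇒ DD·CB·CB·CB·CB·B·DD·CB·DA·B·DD·CB·DA
    A ↦ DA
    B ↦ DD
    C ↦ B
    D ↦ CB

A->DA, B->DD, C->B, D->CB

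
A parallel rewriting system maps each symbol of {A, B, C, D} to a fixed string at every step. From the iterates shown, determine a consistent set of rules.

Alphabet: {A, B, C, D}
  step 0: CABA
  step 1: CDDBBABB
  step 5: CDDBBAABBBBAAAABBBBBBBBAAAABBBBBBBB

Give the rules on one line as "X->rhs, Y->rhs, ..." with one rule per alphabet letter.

  step 0 ⇒ step 1: CABA ⇒ CDD·BB·A·BB
    A ↦ BB
    B ↦ A
    C ↦ CDD
    D ↦ B  (constrained at step 1)

A->BB, B->A, C->CDD, D->B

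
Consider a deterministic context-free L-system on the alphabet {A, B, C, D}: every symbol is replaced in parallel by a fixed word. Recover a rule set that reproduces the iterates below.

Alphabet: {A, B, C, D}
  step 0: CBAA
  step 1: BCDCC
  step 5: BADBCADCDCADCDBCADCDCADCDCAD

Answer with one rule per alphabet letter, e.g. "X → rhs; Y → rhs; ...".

A->C, B->CD, C->B, D->AD

  step 0 ⇒ step 1: CBAA ⇒ B·CD·C·C
    A ↦ C
    B ↦ CD
    C ↦ B
    D ↦ AD  (constrained at step 1)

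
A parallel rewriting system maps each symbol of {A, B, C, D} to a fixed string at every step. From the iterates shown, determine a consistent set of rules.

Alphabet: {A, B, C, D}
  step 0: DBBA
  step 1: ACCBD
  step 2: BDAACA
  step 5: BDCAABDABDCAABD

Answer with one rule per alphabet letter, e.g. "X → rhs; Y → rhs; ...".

A->BD, B->C, C->A, D->A

  step 1 ⇒ step 2: ACCBD ⇒ BD·A·A·C·A
    A ↦ BD
    B ↦ C
    C ↦ A
    D ↦ A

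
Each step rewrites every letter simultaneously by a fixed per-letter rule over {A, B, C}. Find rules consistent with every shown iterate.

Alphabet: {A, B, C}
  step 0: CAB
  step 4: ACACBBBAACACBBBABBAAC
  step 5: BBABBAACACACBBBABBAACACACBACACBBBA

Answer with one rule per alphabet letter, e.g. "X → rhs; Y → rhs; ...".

A->B, B->AC, C->BA

  step 4 ⇒ step 5: ACACBBBAACACBBBABBAAC ⇒ B·BA·B·BA·AC·AC·AC·B·B·BA·B·BA·AC·AC·AC·B·AC·AC·B·B·BA
    A ↦ B
    B ↦ AC
    C ↦ BA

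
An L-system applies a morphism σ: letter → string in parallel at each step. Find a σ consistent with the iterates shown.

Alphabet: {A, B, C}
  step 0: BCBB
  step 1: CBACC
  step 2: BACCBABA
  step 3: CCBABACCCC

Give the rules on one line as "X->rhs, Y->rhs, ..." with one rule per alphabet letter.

  step 2 ⇒ step 3: BACCBABA ⇒ C·C·BA·BA·C·C·C·C
    A ↦ C
    B ↦ C
    C ↦ BA

A->C, B->C, C->BA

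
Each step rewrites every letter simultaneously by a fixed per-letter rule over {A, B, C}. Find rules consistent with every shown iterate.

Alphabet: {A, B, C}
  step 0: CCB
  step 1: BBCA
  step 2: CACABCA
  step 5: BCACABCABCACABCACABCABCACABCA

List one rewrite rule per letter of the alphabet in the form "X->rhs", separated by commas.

  step 1 ⇒ step 2: BBCA ⇒ CA·CA·B·CA
    A ↦ CA
    B ↦ CA
    C ↦ B

A->CA, B->CA, C->B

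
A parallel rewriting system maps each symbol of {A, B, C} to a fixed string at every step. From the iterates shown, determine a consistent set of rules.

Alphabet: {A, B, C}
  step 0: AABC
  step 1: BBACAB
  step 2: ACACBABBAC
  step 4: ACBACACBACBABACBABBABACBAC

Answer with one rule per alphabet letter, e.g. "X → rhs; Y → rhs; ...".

  step 1 ⇒ step 2: BBACAB ⇒ AC·AC·B·AB·B·AC
    A ↦ B
    B ↦ AC
    C ↦ AB

A->B, B->AC, C->AB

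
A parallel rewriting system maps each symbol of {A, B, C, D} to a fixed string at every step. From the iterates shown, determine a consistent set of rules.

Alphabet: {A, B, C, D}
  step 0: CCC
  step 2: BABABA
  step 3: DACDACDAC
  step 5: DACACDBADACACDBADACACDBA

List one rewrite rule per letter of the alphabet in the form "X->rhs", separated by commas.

  step 2 ⇒ step 3: BABABA ⇒ D·AC·D·AC·D·AC
    A ↦ AC
    B ↦ D
    C ↦ D  (constrained at step 0)
    D ↦ BA  (constrained at step 3)

A->AC, B->D, C->D, D->BA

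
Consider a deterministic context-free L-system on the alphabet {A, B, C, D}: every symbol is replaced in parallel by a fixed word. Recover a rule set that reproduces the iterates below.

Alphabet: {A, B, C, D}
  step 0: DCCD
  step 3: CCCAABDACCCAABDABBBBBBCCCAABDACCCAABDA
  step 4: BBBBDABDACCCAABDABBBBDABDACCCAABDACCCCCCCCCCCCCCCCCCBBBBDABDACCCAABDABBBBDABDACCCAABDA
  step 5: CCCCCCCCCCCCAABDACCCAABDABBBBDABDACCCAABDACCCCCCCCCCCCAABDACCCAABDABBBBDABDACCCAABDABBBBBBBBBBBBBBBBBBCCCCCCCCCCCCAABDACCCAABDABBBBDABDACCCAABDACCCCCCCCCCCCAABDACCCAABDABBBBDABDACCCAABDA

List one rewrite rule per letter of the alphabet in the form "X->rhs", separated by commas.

  step 4 ⇒ step 5: BBBBDABDACCCAABDABBBBDABDACCCAABDACCCCCCCCCCCCCCCCCCBBBBDABDACCCAABDABBBBDABDACCCAABDA ⇒ CCC·CCC·CCC·CCC·AA·BDA·CCC·AA·BDA·B·B·B·BDA·BDA·CCC·AA·BDA·CCC·CCC·CCC·CCC·AA·BDA·CCC·AA·BDA·B·B·B·BDA·BDA·CCC·AA·BDA·B·B·B·B·B·B·B·B·B·B·B·B·B·B·B·B·B·B·CCC·CCC·CCC·CCC·AA·BDA·CCC·AA·BDA·B·B·B·BDA·BDA·CCC·AA·BDA·CCC·CCC·CCC·CCC·AA·BDA·CCC·AA·BDA·B·B·B·BDA·BDA·CCC·AA·BDA
    A ↦ BDA
    B ↦ CCC
    C ↦ B
    D ↦ AA

A->BDA, B->CCC, C->B, D->AA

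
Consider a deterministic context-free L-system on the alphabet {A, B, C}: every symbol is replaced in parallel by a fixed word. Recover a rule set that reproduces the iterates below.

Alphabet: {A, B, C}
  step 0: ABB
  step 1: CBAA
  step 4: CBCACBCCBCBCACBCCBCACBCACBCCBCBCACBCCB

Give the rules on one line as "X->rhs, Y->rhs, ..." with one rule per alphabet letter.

  step 0 ⇒ step 1: ABB ⇒ CB·A·A
    A ↦ CB
    B ↦ A
    C ↦ CBC  (constrained at step 1)

A->CB, B->A, C->CBC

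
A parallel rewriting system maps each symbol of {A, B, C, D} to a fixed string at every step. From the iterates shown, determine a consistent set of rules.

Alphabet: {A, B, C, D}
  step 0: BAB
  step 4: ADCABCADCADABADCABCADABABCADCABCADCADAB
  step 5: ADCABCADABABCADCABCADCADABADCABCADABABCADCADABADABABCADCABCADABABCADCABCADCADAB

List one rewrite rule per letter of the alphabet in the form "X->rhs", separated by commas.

A->AD, B->AB, C->ABC, D->C

  step 4 ⇒ step 5: ADCABCADCADABADCABCADABABCADCABCADCADAB ⇒ AD·C·ABC·AD·AB·ABC·AD·C·ABC·AD·C·AD·AB·AD·C·ABC·AD·AB·ABC·AD·C·AD·AB·AD·AB·ABC·AD·C·ABC·AD·AB·ABC·AD·C·ABC·AD·C·AD·AB
    A ↦ AD
    B ↦ AB
    C ↦ ABC
    D ↦ C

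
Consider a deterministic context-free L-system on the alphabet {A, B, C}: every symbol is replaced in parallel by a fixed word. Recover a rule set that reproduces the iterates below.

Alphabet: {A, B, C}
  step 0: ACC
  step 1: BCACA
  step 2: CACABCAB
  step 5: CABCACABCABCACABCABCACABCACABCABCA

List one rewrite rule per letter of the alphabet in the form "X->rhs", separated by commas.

A->B, B->CA, C->CA

  step 1 ⇒ step 2: BCACA ⇒ CA·CA·B·CA·B
    A ↦ B
    B ↦ CA
    C ↦ CA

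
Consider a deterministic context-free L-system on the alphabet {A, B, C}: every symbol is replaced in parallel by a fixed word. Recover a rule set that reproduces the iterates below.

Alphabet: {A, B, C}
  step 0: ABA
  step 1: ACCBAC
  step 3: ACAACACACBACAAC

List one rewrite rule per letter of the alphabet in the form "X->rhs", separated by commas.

A->AC, B->CB, C->A

  step 0 ⇒ step 1: ABA ⇒ AC·CB·AC
    A ↦ AC
    B ↦ CB
    C ↦ A  (constrained at step 1)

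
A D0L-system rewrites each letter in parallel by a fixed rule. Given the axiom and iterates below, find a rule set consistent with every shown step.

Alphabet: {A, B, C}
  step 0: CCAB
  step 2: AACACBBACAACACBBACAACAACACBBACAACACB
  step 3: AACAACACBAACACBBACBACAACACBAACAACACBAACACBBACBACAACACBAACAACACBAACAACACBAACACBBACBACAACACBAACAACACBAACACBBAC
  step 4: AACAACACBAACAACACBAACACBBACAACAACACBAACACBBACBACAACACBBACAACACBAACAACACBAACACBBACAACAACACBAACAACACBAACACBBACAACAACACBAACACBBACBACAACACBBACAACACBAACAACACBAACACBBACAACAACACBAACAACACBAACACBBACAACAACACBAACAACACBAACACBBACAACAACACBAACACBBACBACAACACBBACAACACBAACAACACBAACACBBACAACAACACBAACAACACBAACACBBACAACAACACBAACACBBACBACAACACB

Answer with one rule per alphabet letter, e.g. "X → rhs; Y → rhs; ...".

A->AAC, B->BAC, C->ACB

  step 3 ⇒ step 4: AACAACACBAACACBBACBACAACACBAACAACACBAACACBBACBACAACACBAACAACACBAACAACACBAACACBBACBACAACACBAACAACACBAACACBBAC ⇒ AAC·AAC·ACB·AAC·AAC·ACB·AAC·ACB·BAC·AAC·AAC·ACB·AAC·ACB·BAC·BAC·AAC·ACB·BAC·AAC·ACB·AAC·AAC·ACB·AAC·ACB·BAC·AAC·AAC·ACB·AAC·AAC·ACB·AAC·ACB·BAC·AAC·AAC·ACB·AAC·ACB·BAC·BAC·AAC·ACB·BAC·AAC·ACB·AAC·AAC·ACB·AAC·ACB·BAC·AAC·AAC·ACB·AAC·AAC·ACB·AAC·ACB·BAC·AAC·AAC·ACB·AAC·AAC·ACB·AAC·ACB·BAC·AAC·AAC·ACB·AAC·ACB·BAC·BAC·AAC·ACB·BAC·AAC·ACB·AAC·AAC·ACB·AAC·ACB·BAC·AAC·AAC·ACB·AAC·AAC·ACB·AAC·ACB·BAC·AAC·AAC·ACB·AAC·ACB·BAC·BAC·AAC·ACB
    A ↦ AAC
    B ↦ BAC
    C ↦ ACB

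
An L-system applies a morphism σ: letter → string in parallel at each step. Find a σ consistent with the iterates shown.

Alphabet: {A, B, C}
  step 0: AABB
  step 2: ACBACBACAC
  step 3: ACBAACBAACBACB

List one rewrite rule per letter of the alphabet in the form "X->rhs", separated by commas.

  step 2 ⇒ step 3: ACBACBACAC ⇒ AC·B·A·AC·B·A·AC·B·AC·B
    A ↦ AC
    B ↦ A
    C ↦ B

A->AC, B->A, C->B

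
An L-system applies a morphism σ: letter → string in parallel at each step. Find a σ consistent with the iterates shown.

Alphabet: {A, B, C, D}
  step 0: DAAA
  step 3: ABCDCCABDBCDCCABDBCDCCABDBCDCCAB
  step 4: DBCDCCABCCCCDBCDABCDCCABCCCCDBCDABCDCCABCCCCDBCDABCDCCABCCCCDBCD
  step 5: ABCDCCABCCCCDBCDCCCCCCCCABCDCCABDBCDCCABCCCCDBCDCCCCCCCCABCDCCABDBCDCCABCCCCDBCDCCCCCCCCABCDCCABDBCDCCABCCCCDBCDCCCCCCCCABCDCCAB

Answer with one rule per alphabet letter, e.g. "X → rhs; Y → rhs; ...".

  step 4 ⇒ step 5: DBCDCCABCCCCDBCDABCDCCABCCCCDBCDABCDCCABCCCCDBCDABCDCCABCCCCDBCD ⇒ AB·CD·CC·AB·CC·CC·DB·CD·CC·CC·CC·CC·AB·CD·CC·AB·DB·CD·CC·AB·CC·CC·DB·CD·CC·CC·CC·CC·AB·CD·CC·AB·DB·CD·CC·AB·CC·CC·DB·CD·CC·CC·CC·CC·AB·CD·CC·AB·DB·CD·CC·AB·CC·CC·DB·CD·CC·CC·CC·CC·AB·CD·CC·AB
    A ↦ DB
    B ↦ CD
    C ↦ CC
    D ↦ AB

A->DB, B->CD, C->CC, D->AB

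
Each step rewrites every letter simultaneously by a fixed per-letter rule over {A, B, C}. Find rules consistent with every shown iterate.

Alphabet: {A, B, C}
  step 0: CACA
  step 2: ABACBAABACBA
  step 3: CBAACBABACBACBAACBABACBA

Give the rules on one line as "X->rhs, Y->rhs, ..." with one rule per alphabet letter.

A->CBA, B->A, C->B

  step 2 ⇒ step 3: ABACBAABACBA ⇒ CBA·A·CBA·B·A·CBA·CBA·A·CBA·B·A·CBA
    A ↦ CBA
    B ↦ A
    C ↦ B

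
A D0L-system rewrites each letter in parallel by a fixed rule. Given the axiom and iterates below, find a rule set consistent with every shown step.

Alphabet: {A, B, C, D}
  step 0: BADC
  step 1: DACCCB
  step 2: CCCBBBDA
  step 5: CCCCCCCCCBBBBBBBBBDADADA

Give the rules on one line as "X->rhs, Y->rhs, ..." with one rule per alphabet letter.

A->CC, B->DA, C->B, D->C

  step 1 ⇒ step 2: DACCCB ⇒ C·CC·B·B·B·DA
    A ↦ CC
    B ↦ DA
    C ↦ B
    D ↦ C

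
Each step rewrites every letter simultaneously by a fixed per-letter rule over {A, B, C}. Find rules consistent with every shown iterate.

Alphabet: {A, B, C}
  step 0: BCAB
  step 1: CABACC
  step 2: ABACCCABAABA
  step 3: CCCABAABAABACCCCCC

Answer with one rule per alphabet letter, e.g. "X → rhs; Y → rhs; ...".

A->C, B->C, C->ABA

  step 2 ⇒ step 3: ABACCCABAABA ⇒ C·C·C·ABA·ABA·ABA·C·C·C·C·C·C
    A ↦ C
    B ↦ C
    C ↦ ABA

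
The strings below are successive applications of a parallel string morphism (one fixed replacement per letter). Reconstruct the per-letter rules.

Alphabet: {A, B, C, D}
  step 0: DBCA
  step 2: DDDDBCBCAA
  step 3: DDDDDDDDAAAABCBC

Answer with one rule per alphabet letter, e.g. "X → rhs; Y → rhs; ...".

A->BC, B->A, C->A, D->DD

  step 2 ⇒ step 3: DDDDBCBCAA ⇒ DD·DD·DD·DD·A·A·A·A·BC·BC
    A ↦ BC
    B ↦ A
    C ↦ A
    D ↦ DD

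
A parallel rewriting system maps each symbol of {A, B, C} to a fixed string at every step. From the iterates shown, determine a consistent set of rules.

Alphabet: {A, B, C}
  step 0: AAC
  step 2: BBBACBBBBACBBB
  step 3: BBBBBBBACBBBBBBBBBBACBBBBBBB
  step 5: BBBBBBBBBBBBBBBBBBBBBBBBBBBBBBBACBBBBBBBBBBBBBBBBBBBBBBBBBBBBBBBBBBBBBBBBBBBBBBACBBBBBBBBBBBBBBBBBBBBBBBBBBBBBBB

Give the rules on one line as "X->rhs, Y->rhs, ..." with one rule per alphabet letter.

A->BAC, B->BB, C->B

  step 2 ⇒ step 3: BBBACBBBBACBBB ⇒ BB·BB·BB·BAC·B·BB·BB·BB·BB·BAC·B·BB·BB·BB
    A ↦ BAC
    B ↦ BB
    C ↦ B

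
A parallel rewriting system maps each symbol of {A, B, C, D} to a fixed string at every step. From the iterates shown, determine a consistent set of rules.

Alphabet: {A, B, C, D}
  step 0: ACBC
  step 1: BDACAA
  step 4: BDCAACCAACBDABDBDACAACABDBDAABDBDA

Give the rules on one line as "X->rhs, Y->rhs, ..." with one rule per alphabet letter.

  step 0 ⇒ step 1: ACBC ⇒ BD·A·CA·A
    A ↦ BD
    B ↦ CA
    C ↦ A
    D ↦ AC  (constrained at step 1)

A->BD, B->CA, C->A, D->AC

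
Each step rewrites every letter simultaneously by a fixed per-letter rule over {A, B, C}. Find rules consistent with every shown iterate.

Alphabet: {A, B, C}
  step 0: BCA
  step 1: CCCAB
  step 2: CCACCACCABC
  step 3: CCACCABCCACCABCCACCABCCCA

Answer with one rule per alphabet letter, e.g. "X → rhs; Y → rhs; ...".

A->B, B->C, C->CCA

  step 2 ⇒ step 3: CCACCACCABC ⇒ CCA·CCA·B·CCA·CCA·B·CCA·CCA·B·C·CCA
    A ↦ B
    B ↦ C
    C ↦ CCA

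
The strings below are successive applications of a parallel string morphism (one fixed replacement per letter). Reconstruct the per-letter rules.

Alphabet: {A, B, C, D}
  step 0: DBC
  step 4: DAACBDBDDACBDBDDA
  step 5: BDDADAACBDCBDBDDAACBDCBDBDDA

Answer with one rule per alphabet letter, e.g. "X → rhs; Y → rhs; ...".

  step 4 ⇒ step 5: DAACBDBDDACBDBDDA ⇒ BD·DA·DA·A·C·BD·C·BD·BD·DA·A·C·BD·C·BD·BD·DA
    A ↦ DA
    B ↦ C
    C ↦ A
    D ↦ BD

A->DA, B->C, C->A, D->BD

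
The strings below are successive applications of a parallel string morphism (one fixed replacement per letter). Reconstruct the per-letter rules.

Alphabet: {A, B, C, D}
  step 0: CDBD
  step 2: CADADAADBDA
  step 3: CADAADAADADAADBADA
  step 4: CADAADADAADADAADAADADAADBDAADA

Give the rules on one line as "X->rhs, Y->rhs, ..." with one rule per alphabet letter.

  step 3 ⇒ step 4: CADAADAADADAADBADA ⇒ CA·DA·A·DA·DA·A·DA·DA·A·DA·A·DA·DA·A·DB·DA·A·DA
    A ↦ DA
    B ↦ DB
    C ↦ CA
    D ↦ A

A->DA, B->DB, C->CA, D->A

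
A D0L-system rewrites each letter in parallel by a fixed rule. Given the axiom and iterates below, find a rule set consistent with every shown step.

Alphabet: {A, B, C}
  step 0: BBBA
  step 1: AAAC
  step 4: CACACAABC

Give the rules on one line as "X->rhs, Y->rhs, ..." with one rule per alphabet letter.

A->C, B->A, C->AB

  step 0 ⇒ step 1: BBBA ⇒ A·A·A·C
    A ↦ C
    B ↦ A
    C ↦ AB  (constrained at step 1)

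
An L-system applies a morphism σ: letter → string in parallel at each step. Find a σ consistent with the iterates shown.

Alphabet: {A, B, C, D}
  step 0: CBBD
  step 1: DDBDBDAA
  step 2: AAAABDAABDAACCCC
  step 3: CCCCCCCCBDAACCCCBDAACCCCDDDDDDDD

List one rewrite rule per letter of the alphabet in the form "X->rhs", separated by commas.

  step 2 ⇒ step 3: AAAABDAABDAACCCC ⇒ CC·CC·CC·CC·BD·AA·CC·CC·BD·AA·CC·CC·DD·DD·DD·DD
    A ↦ CC
    B ↦ BD
    C ↦ DD
    D ↦ AA

A->CC, B->BD, C->DD, D->AA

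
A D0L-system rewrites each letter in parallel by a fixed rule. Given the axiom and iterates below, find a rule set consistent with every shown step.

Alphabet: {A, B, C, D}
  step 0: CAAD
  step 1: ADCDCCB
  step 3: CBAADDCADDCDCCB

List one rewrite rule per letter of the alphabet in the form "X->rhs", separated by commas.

A->DC, B->D, C->A, D->CB

  step 0 ⇒ step 1: CAAD ⇒ A·DC·DC·CB
    A ↦ DC
    C ↦ A
    D ↦ CB
    B ↦ D  (constrained at step 1)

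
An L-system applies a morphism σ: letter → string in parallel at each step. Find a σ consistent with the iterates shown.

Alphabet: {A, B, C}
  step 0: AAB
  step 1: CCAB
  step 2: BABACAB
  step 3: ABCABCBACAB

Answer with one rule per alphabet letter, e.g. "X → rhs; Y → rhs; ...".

A->C, B->AB, C->BA

  step 2 ⇒ step 3: BABACAB ⇒ AB·C·AB·C·BA·C·AB
    A ↦ C
    B ↦ AB
    C ↦ BA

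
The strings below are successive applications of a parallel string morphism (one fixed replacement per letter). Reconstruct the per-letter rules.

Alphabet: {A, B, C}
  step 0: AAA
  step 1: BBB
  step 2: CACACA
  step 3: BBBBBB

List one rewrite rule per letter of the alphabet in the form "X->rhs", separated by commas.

A->B, B->CA, C->B

  step 2 ⇒ step 3: CACACA ⇒ B·B·B·B·B·B
    A ↦ B
    C ↦ B
  step 1 ⇒ step 2: BBB ⇒ CA·CA·CA
    B ↦ CA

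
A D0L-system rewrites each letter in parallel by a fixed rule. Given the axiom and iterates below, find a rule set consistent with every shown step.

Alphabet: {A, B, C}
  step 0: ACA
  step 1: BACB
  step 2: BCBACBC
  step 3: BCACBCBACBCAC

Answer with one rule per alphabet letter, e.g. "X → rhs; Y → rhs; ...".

  step 2 ⇒ step 3: BCBACBC ⇒ BC·AC·BC·B·AC·BC·AC
    A ↦ B
    B ↦ BC
    C ↦ AC

A->B, B->BC, C->AC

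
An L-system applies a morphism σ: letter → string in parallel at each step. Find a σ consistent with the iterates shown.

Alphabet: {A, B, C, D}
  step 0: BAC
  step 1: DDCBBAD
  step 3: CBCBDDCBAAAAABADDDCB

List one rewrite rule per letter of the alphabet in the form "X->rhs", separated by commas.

  step 0 ⇒ step 1: BAC ⇒ DD·CB·BAD
    A ↦ CB
    B ↦ DD
    C ↦ BAD
    D ↦ A  (constrained at step 1)

A->CB, B->DD, C->BAD, D->A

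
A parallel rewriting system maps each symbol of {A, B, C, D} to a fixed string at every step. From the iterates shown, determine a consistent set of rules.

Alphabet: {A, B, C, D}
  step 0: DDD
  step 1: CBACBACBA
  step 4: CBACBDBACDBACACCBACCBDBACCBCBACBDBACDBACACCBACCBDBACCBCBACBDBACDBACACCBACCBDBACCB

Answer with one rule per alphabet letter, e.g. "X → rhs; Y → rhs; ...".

  step 0 ⇒ step 1: DDD ⇒ CBA·CBA·CBA
    D ↦ CBA
    A ↦ DB  (constrained at step 1)
    B ↦ CB  (constrained at step 1)
    C ↦ AC  (constrained at step 1)

A->DB, B->CB, C->AC, D->CBA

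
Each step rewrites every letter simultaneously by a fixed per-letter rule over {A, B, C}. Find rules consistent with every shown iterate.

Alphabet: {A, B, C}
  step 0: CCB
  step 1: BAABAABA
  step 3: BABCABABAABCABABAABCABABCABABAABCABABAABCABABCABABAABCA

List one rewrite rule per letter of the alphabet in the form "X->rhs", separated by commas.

  step 0 ⇒ step 1: CCB ⇒ BAA·BAA·BA
    B ↦ BA
    C ↦ BAA
    A ↦ BCA  (constrained at step 1)

A->BCA, B->BA, C->BAA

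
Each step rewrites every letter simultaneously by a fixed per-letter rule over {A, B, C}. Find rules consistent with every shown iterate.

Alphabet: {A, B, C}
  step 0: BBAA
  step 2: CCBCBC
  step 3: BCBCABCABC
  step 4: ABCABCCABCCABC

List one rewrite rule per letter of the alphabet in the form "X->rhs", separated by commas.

A->C, B->A, C->BC

  step 3 ⇒ step 4: BCBCABCABC ⇒ A·BC·A·BC·C·A·BC·C·A·BC
    A ↦ C
    B ↦ A
    C ↦ BC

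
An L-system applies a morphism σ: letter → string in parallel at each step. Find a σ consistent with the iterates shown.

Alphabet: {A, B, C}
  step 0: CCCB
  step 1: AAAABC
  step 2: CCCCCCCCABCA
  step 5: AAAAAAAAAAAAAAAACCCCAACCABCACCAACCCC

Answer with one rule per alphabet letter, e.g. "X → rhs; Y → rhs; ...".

A->CC, B->ABC, C->A

  step 1 ⇒ step 2: AAAABC ⇒ CC·CC·CC·CC·ABC·A
    A ↦ CC
    B ↦ ABC
    C ↦ A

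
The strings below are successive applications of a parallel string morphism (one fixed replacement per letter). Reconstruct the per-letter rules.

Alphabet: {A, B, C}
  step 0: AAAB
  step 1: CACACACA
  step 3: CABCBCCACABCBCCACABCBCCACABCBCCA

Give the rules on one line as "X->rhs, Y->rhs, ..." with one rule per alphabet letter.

A->CA, B->CA, C->BC

  step 0 ⇒ step 1: AAAB ⇒ CA·CA·CA·CA
    A ↦ CA
    B ↦ CA
    C ↦ BC  (constrained at step 1)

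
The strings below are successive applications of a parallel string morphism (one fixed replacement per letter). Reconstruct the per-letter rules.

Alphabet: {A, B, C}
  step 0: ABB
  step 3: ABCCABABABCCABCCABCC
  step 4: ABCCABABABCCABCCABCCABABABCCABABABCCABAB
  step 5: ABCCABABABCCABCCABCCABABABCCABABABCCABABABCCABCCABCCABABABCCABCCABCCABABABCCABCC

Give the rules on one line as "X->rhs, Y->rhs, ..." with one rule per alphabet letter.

  step 4 ⇒ step 5: ABCCABABABCCABCCABCCABABABCCABABABCCABAB ⇒ ABC·C·AB·AB·ABC·C·ABC·C·ABC·C·AB·AB·ABC·C·AB·AB·ABC·C·AB·AB·ABC·C·ABC·C·ABC·C·AB·AB·ABC·C·ABC·C·ABC·C·AB·AB·ABC·C·ABC·C
    A ↦ ABC
    B ↦ C
    C ↦ AB

A->ABC, B->C, C->AB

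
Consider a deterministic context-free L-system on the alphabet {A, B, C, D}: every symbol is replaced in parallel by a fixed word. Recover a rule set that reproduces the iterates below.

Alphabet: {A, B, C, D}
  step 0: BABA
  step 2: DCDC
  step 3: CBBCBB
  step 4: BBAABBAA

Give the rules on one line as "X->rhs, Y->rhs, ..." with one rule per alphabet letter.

A->D, B->A, C->BB, D->C

  step 3 ⇒ step 4: CBBCBB ⇒ BB·A·A·BB·A·A
    B ↦ A
    C ↦ BB
    A ↦ D  (constrained at step 0)
  step 2 ⇒ step 3: DCDC ⇒ C·BB·C·BB
    D ↦ C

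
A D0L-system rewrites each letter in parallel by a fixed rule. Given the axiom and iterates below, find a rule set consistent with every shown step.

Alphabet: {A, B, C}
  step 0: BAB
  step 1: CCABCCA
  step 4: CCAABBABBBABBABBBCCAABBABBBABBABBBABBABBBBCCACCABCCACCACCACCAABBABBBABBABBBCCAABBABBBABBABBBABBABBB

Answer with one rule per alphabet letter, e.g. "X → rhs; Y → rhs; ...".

  step 0 ⇒ step 1: BAB ⇒ CCA·B·CCA
    A ↦ B
    B ↦ CCA
    C ↦ ABB  (constrained at step 1)

A->B, B->CCA, C->ABB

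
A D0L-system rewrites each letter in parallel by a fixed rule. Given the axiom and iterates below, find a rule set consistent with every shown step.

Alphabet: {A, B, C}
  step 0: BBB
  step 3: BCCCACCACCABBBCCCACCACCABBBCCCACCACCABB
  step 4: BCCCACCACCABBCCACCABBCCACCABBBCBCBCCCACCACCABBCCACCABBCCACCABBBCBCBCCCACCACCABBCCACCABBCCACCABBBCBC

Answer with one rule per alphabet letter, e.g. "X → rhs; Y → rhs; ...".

  step 3 ⇒ step 4: BCCCACCACCABBBCCCACCACCABBBCCCACCACCABB ⇒ BC·CCA·CCA·CCA·BB·CCA·CCA·BB·CCA·CCA·BB·BC·BC·BC·CCA·CCA·CCA·BB·CCA·CCA·BB·CCA·CCA·BB·BC·BC·BC·CCA·CCA·CCA·BB·CCA·CCA·BB·CCA·CCA·BB·BC·BC
    A ↦ BB
    B ↦ BC
    C ↦ CCA

A->BB, B->BC, C->CCA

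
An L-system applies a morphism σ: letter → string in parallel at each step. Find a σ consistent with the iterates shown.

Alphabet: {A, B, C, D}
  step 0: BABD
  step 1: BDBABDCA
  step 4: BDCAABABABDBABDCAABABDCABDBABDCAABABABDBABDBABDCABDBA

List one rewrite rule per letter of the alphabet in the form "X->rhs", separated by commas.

A->BA, B->BD, C->A, D->CA

  step 0 ⇒ step 1: BABD ⇒ BD·BA·BD·CA
    A ↦ BA
    B ↦ BD
    D ↦ CA
    C ↦ A  (constrained at step 1)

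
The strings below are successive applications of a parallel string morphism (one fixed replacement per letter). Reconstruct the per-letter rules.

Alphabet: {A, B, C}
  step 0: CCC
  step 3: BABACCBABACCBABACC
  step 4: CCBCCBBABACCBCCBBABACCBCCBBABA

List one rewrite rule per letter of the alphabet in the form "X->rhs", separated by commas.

A->B, B->CC, C->BA

  step 3 ⇒ step 4: BABACCBABACCBABACC ⇒ CC·B·CC·B·BA·BA·CC·B·CC·B·BA·BA·CC·B·CC·B·BA·BA
    A ↦ B
    B ↦ CC
    C ↦ BA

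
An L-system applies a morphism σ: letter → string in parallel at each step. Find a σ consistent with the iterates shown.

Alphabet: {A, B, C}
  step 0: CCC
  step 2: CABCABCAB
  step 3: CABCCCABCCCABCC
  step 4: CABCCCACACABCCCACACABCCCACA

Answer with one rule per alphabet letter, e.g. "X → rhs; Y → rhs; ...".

  step 3 ⇒ step 4: CABCCCABCCCABCC ⇒ CA·B·CC·CA·CA·CA·B·CC·CA·CA·CA·B·CC·CA·CA
    A ↦ B
    B ↦ CC
    C ↦ CA

A->B, B->CC, C->CA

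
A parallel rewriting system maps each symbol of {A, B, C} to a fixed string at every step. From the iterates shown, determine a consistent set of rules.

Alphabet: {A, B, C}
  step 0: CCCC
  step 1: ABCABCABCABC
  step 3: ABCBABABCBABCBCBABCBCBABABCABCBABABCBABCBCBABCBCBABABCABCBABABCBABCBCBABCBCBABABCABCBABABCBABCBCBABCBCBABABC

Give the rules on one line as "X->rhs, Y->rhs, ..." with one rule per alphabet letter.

A->CBC, B->BAB, C->ABC

  step 0 ⇒ step 1: CCCC ⇒ ABC·ABC·ABC·ABC
    C ↦ ABC
    A ↦ CBC  (constrained at step 1)
    B ↦ BAB  (constrained at step 1)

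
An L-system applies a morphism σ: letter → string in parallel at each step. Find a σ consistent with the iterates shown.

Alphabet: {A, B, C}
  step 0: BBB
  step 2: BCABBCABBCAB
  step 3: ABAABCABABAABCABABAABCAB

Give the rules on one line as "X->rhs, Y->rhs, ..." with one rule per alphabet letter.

A->BC, B->AB, C->AA

  step 2 ⇒ step 3: BCABBCABBCAB ⇒ AB·AA·BC·AB·AB·AA·BC·AB·AB·AA·BC·AB
    A ↦ BC
    B ↦ AB
    C ↦ AA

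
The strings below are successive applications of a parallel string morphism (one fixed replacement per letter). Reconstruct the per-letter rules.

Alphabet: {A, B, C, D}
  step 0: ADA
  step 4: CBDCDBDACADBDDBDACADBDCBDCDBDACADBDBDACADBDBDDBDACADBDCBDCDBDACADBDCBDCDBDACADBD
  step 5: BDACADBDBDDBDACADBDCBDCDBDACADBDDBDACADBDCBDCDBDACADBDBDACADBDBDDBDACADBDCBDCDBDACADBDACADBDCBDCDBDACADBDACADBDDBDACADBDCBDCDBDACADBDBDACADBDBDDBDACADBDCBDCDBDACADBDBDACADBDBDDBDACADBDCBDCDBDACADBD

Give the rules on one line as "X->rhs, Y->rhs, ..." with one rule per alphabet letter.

  step 4 ⇒ step 5: CBDCDBDACADBDDBDACADBDCBDCDBDACADBDBDACADBDBDDBDACADBDCBDCDBDACADBDCBDCDBDACADBD ⇒ BD·ACA·DBD·BD·DBD·ACA·DBD·C·BD·C·DBD·ACA·DBD·DBD·ACA·DBD·C·BD·C·DBD·ACA·DBD·BD·ACA·DBD·BD·DBD·ACA·DBD·C·BD·C·DBD·ACA·DBD·ACA·DBD·C·BD·C·DBD·ACA·DBD·ACA·DBD·DBD·ACA·DBD·C·BD·C·DBD·ACA·DBD·BD·ACA·DBD·BD·DBD·ACA·DBD·C·BD·C·DBD·ACA·DBD·BD·ACA·DBD·BD·DBD·ACA·DBD·C·BD·C·DBD·ACA·DBD
    A ↦ C
    B ↦ ACA
    C ↦ BD
    D ↦ DBD

A->C, B->ACA, C->BD, D->DBD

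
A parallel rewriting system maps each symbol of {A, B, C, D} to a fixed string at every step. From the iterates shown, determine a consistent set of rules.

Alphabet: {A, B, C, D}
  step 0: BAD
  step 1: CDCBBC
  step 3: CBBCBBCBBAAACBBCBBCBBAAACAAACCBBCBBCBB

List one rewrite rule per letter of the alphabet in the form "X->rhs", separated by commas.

A->CBB, B->CD, C->AAA, D->C

  step 0 ⇒ step 1: BAD ⇒ CD·CBB·C
    A ↦ CBB
    B ↦ CD
    D ↦ C
    C ↦ AAA  (constrained at step 1)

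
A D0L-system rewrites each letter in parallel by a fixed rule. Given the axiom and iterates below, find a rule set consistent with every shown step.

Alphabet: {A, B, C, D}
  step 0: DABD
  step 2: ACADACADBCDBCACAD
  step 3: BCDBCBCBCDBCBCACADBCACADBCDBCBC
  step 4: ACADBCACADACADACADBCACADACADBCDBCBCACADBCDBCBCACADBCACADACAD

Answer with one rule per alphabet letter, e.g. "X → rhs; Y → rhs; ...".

A->BC, B->ACA, C->D, D->BC

  step 3 ⇒ step 4: BCDBCBCBCDBCBCACADBCACADBCDBCBC ⇒ ACA·D·BC·ACA·D·ACA·D·ACA·D·BC·ACA·D·ACA·D·BC·D·BC·BC·ACA·D·BC·D·BC·BC·ACA·D·BC·ACA·D·ACA·D
    A ↦ BC
    B ↦ ACA
    C ↦ D
    D ↦ BC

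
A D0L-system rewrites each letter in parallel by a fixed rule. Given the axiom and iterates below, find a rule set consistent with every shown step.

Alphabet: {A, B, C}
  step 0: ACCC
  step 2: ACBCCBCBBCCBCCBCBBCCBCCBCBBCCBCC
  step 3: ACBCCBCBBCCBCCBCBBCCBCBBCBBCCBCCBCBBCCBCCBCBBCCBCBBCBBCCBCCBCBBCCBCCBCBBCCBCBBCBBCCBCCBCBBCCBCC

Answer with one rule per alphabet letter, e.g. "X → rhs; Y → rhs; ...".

  step 2 ⇒ step 3: ACBCCBCBBCCBCCBCBBCCBCCBCBBCCBCC ⇒ AC·BCC·BCB·BCC·BCC·BCB·BCC·BCB·BCB·BCC·BCC·BCB·BCC·BCC·BCB·BCC·BCB·BCB·BCC·BCC·BCB·BCC·BCC·BCB·BCC·BCB·BCB·BCC·BCC·BCB·BCC·BCC
    A ↦ AC
    B ↦ BCB
    C ↦ BCC

A->AC, B->BCB, C->BCC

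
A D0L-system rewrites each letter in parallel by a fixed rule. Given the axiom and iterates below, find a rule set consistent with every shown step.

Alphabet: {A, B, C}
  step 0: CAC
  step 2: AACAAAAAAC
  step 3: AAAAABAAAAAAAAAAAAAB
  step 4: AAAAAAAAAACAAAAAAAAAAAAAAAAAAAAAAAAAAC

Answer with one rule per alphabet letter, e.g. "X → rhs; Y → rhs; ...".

  step 3 ⇒ step 4: AAAAABAAAAAAAAAAAAAB ⇒ AA·AA·AA·AA·AA·C·AA·AA·AA·AA·AA·AA·AA·AA·AA·AA·AA·AA·AA·C
    A ↦ AA
    B ↦ C
  step 2 ⇒ step 3: AACAAAAAAC ⇒ AA·AA·AB·AA·AA·AA·AA·AA·AA·AB
    C ↦ AB

A->AA, B->C, C->AB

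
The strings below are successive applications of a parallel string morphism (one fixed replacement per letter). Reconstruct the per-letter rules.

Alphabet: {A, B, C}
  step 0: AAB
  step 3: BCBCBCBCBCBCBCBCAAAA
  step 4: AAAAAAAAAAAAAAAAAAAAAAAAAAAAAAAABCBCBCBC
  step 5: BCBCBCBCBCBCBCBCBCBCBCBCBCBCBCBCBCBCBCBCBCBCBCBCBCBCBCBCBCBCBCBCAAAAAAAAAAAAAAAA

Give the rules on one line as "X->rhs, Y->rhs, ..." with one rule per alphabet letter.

  step 4 ⇒ step 5: AAAAAAAAAAAAAAAAAAAAAAAAAAAAAAAABCBCBCBC ⇒ BC·BC·BC·BC·BC·BC·BC·BC·BC·BC·BC·BC·BC·BC·BC·BC·BC·BC·BC·BC·BC·BC·BC·BC·BC·BC·BC·BC·BC·BC·BC·BC·A·AAA·A·AAA·A·AAA·A·AAA
    A ↦ BC
    B ↦ A
    C ↦ AAA

A->BC, B->A, C->AAA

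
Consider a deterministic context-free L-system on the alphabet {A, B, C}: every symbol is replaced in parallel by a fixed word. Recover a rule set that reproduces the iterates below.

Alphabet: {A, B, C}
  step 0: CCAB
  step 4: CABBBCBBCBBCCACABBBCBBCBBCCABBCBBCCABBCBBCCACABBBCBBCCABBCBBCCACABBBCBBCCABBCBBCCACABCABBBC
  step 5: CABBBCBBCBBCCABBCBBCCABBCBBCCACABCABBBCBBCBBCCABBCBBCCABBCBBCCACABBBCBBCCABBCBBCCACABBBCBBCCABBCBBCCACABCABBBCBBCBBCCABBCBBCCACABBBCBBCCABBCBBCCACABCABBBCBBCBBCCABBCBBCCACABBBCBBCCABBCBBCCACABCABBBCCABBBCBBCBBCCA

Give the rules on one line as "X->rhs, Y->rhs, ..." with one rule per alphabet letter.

A->B, B->BBC, C->CA

  step 4 ⇒ step 5: CABBBCBBCBBCCACABBBCBBCBBCCABBCBBCCABBCBBCCACABBBCBBCCABBCBBCCACABBBCBBCCABBCBBCCACABCABBBC ⇒ CA·B·BBC·BBC·BBC·CA·BBC·BBC·CA·BBC·BBC·CA·CA·B·CA·B·BBC·BBC·BBC·CA·BBC·BBC·CA·BBC·BBC·CA·CA·B·BBC·BBC·CA·BBC·BBC·CA·CA·B·BBC·BBC·CA·BBC·BBC·CA·CA·B·CA·B·BBC·BBC·BBC·CA·BBC·BBC·CA·CA·B·BBC·BBC·CA·BBC·BBC·CA·CA·B·CA·B·BBC·BBC·BBC·CA·BBC·BBC·CA·CA·B·BBC·BBC·CA·BBC·BBC·CA·CA·B·CA·B·BBC·CA·B·BBC·BBC·BBC·CA
    A ↦ B
    B ↦ BBC
    C ↦ CA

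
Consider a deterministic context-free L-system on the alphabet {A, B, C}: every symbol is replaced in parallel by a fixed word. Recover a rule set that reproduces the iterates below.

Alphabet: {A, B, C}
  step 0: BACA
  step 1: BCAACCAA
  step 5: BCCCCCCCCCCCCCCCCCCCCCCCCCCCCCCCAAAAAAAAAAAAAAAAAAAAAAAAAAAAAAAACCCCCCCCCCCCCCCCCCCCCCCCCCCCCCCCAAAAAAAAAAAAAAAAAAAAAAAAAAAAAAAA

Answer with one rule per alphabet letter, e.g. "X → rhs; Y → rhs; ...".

A->AA, B->BC, C->CC

  step 0 ⇒ step 1: BACA ⇒ BC·AA·CC·AA
    A ↦ AA
    B ↦ BC
    C ↦ CC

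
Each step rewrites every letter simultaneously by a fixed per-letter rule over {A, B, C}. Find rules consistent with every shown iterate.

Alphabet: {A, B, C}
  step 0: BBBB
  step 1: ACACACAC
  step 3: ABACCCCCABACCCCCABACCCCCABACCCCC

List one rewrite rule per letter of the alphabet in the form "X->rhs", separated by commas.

  step 0 ⇒ step 1: BBBB ⇒ AC·AC·AC·AC
    B ↦ AC
    A ↦ AB  (constrained at step 1)
    C ↦ CC  (constrained at step 1)

A->AB, B->AC, C->CC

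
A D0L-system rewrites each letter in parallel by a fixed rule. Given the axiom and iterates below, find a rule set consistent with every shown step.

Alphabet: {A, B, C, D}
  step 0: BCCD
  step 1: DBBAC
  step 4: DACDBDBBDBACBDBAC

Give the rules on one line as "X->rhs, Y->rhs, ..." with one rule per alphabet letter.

  step 0 ⇒ step 1: BCCD ⇒ D·B·B·AC
    B ↦ D
    C ↦ B
    D ↦ AC
    A ↦ BD  (constrained at step 1)

A->BD, B->D, C->B, D->AC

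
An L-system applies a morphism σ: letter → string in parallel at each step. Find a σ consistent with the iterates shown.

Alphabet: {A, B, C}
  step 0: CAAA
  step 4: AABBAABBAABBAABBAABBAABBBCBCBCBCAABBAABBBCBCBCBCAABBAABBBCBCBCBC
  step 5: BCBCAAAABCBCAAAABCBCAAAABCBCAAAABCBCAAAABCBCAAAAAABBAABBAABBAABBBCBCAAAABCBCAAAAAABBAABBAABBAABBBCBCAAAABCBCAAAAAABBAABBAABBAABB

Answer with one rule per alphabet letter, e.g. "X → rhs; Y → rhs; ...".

  step 4 ⇒ step 5: AABBAABBAABBAABBAABBAABBBCBCBCBCAABBAABBBCBCBCBCAABBAABBBCBCBCBC ⇒ BC·BC·AA·AA·BC·BC·AA·AA·BC·BC·AA·AA·BC·BC·AA·AA·BC·BC·AA·AA·BC·BC·AA·AA·AA·BB·AA·BB·AA·BB·AA·BB·BC·BC·AA·AA·BC·BC·AA·AA·AA·BB·AA·BB·AA·BB·AA·BB·BC·BC·AA·AA·BC·BC·AA·AA·AA·BB·AA·BB·AA·BB·AA·BB
    A ↦ BC
    B ↦ AA
    C ↦ BB

A->BC, B->AA, C->BB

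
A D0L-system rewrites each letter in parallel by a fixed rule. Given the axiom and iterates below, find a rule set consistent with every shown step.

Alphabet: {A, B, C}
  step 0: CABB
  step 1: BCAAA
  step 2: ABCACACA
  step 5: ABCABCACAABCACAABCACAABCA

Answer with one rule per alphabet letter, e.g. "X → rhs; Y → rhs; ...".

A->CA, B->A, C->B

  step 1 ⇒ step 2: BCAAA ⇒ A·B·CA·CA·CA
    A ↦ CA
    B ↦ A
    C ↦ B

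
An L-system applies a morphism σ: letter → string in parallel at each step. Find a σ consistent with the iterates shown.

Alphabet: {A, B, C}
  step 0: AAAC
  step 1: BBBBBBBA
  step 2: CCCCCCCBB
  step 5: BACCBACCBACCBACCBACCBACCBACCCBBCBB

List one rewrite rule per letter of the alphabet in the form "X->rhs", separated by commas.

  step 1 ⇒ step 2: BBBBBBBA ⇒ C·C·C·C·C·C·C·BB
    A ↦ BB
    B ↦ C
  step 0 ⇒ step 1: AAAC ⇒ BB·BB·BB·BA
    C ↦ BA

A->BB, B->C, C->BA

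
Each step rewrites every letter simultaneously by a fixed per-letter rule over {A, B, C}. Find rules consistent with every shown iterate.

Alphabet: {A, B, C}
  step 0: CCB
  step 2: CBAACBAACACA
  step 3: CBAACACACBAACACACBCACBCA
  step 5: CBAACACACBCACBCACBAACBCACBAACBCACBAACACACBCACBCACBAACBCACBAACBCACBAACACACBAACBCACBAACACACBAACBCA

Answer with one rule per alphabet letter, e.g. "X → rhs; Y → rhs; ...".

A->CA, B->AA, C->CB

  step 2 ⇒ step 3: CBAACBAACACA ⇒ CB·AA·CA·CA·CB·AA·CA·CA·CB·CA·CB·CA
    A ↦ CA
    B ↦ AA
    C ↦ CB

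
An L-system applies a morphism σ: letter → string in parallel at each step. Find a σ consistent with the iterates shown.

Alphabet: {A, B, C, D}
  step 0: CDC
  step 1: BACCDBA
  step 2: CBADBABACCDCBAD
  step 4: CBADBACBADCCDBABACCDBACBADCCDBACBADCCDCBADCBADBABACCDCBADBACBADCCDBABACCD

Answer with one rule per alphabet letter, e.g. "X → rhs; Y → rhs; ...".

A->D, B->CBA, C->BA, D->CCD

  step 1 ⇒ step 2: BACCDBA ⇒ CBA·D·BA·BA·CCD·CBA·D
    A ↦ D
    B ↦ CBA
    C ↦ BA
    D ↦ CCD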